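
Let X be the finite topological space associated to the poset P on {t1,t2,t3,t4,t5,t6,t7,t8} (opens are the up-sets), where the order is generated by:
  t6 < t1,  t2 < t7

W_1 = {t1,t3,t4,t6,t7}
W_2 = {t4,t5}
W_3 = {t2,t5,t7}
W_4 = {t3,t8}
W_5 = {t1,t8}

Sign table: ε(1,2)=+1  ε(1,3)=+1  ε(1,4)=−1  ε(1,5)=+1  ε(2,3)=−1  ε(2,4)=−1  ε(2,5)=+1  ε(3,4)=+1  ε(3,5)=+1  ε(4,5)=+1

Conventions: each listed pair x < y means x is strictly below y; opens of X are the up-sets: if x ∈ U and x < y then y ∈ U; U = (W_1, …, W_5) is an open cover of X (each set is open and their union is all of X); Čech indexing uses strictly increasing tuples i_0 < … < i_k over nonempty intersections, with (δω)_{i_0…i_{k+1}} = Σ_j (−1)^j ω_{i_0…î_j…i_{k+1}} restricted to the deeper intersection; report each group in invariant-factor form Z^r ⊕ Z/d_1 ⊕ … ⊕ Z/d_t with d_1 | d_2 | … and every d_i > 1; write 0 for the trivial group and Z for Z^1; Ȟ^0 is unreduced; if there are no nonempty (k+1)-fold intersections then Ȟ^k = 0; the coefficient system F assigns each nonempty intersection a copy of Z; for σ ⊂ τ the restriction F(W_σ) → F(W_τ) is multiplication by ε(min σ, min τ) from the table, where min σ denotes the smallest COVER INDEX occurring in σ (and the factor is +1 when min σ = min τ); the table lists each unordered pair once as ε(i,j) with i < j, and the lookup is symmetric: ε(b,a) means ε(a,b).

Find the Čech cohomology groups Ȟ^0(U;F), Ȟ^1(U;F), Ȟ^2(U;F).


Ȟ^0(U;F) ≅ 0; Ȟ^1(U;F) ≅ Z ⊕ Z/2; Ȟ^2(U;F) ≅ 0

nerve of the cover:
  W12={t4} W13={t7} W14={t3} W15={t1} W23={t5} W45={t8}
C dims 5,6; δ0: rk 5, SNF 1^4·2
Ȟ^0 = (5 − 5) − 0 = 0, so Ȟ^0 ≅ 0
Ȟ^1 = (6 − 0) − 5 = 1 plus torsion [2], so Ȟ^1 ≅ Z ⊕ Z/2
Ȟ^2 = (0 − 0) − 0 = 0, so Ȟ^2 ≅ 0


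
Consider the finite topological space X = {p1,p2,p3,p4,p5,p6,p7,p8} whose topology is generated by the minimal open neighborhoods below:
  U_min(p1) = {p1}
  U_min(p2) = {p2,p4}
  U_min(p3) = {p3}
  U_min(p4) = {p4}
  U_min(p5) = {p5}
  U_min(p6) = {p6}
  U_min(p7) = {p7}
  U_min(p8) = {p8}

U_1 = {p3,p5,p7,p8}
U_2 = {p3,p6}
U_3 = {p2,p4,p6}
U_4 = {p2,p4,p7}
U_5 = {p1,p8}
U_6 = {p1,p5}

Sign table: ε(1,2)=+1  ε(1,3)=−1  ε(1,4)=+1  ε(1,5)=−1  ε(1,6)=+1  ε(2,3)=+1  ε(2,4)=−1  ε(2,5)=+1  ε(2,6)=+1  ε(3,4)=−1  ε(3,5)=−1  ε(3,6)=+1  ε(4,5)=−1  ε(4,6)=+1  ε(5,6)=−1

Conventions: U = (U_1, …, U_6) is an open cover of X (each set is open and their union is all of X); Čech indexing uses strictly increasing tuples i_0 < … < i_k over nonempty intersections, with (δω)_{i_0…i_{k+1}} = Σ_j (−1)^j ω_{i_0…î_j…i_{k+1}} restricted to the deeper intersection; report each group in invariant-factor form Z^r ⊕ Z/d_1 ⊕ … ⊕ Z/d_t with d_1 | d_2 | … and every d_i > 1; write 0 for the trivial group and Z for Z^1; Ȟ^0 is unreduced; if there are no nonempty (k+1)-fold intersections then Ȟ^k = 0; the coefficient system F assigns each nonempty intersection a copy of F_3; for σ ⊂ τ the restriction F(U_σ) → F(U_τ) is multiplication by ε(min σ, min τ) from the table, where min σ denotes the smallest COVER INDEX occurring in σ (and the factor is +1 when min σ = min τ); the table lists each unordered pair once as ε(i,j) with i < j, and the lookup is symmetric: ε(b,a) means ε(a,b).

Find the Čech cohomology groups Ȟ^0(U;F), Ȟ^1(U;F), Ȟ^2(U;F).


Ȟ^0 ≅ 0, Ȟ^1 ≅ Z/3 and Ȟ^2 ≅ 0

nerve simplices:
  U12={p3} U14={p7} U15={p8} U16={p5} U23={p6} U34={p2,p4} U56={p1}
C dims 6,7; δ0: rk_F3 6
degree 0: 6−6−0 = 0 → Ȟ^0 ≅ 0
degree 1: 7−0−6 = 1 → Ȟ^1 ≅ Z/3
degree 2: 0−0−0 = 0 → Ȟ^2 ≅ 0


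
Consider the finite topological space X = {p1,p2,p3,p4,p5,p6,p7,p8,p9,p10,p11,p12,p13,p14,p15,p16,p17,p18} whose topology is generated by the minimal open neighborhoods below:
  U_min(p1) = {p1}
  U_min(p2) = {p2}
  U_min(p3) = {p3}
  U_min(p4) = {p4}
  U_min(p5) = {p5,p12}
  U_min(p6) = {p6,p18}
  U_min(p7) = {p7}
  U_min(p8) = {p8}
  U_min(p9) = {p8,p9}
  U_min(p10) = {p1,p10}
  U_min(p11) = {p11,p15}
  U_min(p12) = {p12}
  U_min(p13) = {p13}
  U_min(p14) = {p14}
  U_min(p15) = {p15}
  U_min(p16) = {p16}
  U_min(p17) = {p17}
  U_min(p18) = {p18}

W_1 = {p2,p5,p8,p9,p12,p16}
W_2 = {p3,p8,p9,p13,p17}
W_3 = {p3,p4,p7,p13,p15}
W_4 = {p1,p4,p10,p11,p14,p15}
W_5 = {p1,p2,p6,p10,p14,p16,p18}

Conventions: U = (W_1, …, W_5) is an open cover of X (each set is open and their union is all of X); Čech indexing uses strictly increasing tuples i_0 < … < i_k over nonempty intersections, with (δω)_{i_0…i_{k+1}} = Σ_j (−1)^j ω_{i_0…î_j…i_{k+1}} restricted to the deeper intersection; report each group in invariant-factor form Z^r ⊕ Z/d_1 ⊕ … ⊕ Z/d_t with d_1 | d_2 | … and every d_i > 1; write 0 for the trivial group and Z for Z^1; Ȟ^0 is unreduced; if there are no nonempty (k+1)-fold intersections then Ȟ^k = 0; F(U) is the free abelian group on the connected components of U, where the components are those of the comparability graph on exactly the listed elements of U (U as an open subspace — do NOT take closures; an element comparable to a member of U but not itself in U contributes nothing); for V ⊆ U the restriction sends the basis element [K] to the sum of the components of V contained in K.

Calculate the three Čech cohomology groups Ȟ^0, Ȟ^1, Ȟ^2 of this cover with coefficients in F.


nerve of the cover:
  W12={p8,p9} W15={p2,p16} W23={p3,p13} W34={p4,p15} W45={p1,p10,p14}
components per intersection:
  W1: {p2} {p5,p12} {p8,p9} {p16}
  W2: {p3} {p8,p9} {p13} {p17}
  W3: {p3} {p4} {p7} {p13} {p15}
  W4: {p1,p10} {p4} {p11,p15} {p14}
  W5: {p1,p10} {p2} {p6,p18} {p14} {p16}
  W12: {p8,p9}
  W15: {p2} {p16}
  W23: {p3} {p13}
  W34: {p4} {p15}
  W45: {p1,p10} {p14}
C dims 22,9; δ0: rk 9, SNF 1^9
Ȟ^0 = (22 − 9) − 0 = 13, so Ȟ^0 ≅ Z^13
Ȟ^1 = (9 − 0) − 9 = 0, so Ȟ^1 ≅ 0
Ȟ^2 = (0 − 0) − 0 = 0, so Ȟ^2 ≅ 0

Ȟ^0(U;F) ≅ Z^13; Ȟ^1(U;F) ≅ 0; Ȟ^2(U;F) ≅ 0


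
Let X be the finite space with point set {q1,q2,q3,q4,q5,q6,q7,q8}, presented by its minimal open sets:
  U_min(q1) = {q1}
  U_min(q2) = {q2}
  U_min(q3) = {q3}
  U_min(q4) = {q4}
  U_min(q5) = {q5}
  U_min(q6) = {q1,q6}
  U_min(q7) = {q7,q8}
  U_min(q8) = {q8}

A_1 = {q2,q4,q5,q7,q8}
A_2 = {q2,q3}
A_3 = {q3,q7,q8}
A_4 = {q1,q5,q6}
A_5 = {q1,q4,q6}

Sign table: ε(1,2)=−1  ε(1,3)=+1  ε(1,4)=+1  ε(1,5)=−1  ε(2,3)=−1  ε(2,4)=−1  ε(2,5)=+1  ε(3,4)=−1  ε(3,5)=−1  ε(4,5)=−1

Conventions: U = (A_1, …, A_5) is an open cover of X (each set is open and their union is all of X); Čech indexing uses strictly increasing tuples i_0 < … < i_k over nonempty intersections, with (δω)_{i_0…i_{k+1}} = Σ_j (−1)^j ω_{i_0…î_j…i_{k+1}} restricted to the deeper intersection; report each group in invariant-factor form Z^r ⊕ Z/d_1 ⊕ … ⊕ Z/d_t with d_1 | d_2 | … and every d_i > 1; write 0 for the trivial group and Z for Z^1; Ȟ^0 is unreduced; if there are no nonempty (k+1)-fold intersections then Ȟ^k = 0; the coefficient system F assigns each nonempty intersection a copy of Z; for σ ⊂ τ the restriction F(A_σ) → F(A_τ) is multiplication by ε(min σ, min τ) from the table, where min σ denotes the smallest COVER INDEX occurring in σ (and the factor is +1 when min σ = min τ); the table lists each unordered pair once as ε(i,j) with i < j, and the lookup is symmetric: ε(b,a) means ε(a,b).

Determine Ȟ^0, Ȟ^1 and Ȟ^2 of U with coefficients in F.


Ȟ^0 = Z,  Ȟ^1 = Z^2,  Ȟ^2 = 0

intersection data:
  A12={q2} A13={q7,q8} A14={q5} A15={q4} A23={q3} A45={q1,q6}
C dims 5,6; δ0: rk 4, SNF 1^4
Ȟ^0 = (5 − 4) − 0 = 1, so Ȟ^0 ≅ Z
Ȟ^1 = (6 − 0) − 4 = 2, so Ȟ^1 ≅ Z^2
Ȟ^2 = (0 − 0) − 0 = 0, so Ȟ^2 ≅ 0


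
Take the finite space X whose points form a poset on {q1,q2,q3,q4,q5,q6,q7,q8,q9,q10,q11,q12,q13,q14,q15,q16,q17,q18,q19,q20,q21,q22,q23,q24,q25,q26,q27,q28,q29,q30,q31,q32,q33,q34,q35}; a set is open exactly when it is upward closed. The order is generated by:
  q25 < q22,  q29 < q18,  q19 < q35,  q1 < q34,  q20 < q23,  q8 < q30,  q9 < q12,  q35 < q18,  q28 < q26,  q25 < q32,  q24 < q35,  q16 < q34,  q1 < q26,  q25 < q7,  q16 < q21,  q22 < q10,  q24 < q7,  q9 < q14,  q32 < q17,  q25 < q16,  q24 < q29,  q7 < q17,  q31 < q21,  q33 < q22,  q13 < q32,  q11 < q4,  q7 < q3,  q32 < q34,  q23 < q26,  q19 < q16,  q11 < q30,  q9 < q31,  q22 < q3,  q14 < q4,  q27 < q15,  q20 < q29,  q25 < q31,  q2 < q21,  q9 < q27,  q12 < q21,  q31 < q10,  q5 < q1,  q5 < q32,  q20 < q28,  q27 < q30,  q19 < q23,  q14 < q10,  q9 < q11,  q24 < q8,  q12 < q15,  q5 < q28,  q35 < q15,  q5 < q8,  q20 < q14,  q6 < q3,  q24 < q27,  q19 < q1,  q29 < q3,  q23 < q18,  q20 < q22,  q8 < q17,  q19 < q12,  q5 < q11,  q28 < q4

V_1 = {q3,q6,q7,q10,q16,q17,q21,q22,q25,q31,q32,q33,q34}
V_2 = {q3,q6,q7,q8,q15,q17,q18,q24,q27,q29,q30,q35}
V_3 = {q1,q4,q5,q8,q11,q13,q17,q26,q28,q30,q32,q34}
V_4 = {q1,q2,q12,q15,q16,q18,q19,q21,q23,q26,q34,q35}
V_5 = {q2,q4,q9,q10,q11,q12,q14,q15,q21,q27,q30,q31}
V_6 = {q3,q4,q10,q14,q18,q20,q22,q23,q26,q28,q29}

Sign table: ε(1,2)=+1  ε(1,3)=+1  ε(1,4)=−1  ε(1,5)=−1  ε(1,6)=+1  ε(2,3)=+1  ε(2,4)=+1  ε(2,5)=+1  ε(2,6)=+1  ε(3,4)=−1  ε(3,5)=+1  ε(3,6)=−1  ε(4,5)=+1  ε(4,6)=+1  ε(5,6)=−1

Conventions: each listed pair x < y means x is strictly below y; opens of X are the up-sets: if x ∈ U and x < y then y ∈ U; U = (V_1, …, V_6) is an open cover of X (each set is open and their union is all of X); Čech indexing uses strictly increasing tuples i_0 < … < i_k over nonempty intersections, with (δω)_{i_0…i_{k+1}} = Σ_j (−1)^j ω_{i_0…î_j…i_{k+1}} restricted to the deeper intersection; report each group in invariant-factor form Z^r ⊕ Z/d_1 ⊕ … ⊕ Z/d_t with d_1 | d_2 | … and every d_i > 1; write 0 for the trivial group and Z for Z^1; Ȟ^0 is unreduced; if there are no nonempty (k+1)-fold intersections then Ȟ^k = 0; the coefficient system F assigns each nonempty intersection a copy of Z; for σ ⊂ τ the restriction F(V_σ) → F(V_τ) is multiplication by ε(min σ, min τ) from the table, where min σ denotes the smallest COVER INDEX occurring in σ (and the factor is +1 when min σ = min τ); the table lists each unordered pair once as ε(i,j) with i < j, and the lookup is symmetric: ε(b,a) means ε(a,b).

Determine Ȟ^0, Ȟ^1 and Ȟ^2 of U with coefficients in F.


cover nerve:
  V12={q3,q6,q7,q17} V13={q17,q32,q34} V14={q16,q21,q34} V15={q10,q21,q31} V16={q3,q10,q22} V23={q8,q17,q30} V24={q15,q18,q35} V25={q15,q27,q30} V26={q3,q18,q29} V34={q1,q26,q34} V35={q4,q11,q30} V36={q4,q26,q28} V45={q2,q12,q15,q21} V46={q18,q23,q26} V56={q4,q10,q14}
  V123={q17} V126={q3} V134={q34} V145={q21} V156={q10} V235={q30} V245={q15} V246={q18} V346={q26} V356={q4}
C dims 6,15,10; δ0: rk 6, SNF 1^5·2; δ1: rk 9, SNF 1^9
Ȟ^0: (6−6)−0=0 ⇒ 0
Ȟ^1: (15−9)−6=0 plus torsion [2] ⇒ Z/2
Ȟ^2: (10−0)−9=1 ⇒ Z

Ȟ^0 = 0, Ȟ^1 = Z/2 and Ȟ^2 = Z


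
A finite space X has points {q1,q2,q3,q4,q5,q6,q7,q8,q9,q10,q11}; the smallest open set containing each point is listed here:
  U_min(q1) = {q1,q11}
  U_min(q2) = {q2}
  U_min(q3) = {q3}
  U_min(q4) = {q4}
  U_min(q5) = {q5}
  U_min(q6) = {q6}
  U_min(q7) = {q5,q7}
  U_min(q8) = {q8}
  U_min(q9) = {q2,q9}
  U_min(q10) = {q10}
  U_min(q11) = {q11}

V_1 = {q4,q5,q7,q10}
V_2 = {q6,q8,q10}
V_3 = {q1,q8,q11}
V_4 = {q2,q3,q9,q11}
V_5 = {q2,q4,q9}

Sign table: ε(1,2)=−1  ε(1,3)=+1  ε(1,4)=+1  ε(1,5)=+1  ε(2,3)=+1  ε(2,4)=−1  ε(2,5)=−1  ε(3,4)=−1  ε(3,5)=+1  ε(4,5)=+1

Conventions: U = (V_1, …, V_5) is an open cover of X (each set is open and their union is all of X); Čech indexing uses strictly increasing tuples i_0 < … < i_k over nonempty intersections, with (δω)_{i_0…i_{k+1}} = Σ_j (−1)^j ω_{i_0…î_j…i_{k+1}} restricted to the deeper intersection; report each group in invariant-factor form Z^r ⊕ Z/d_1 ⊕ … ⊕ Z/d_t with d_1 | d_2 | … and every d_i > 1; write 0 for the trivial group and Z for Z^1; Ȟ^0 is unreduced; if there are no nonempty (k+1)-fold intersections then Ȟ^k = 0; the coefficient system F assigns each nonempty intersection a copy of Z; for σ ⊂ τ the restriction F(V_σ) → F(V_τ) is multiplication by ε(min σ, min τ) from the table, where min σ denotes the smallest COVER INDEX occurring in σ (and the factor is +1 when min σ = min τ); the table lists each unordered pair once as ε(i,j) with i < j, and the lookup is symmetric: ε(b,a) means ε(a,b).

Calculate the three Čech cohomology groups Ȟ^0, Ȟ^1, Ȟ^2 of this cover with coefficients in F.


cover nerve:
  V12={q10} V15={q4} V23={q8} V34={q11} V45={q2,q9}
C dims 5,5; δ0: rk 4, SNF 1^4
Ȟ^0: (5−4)−0=1 ⇒ Z
Ȟ^1: (5−0)−4=1 ⇒ Z
Ȟ^2: (0−0)−0=0 ⇒ 0

Ȟ^0(U;F) ≅ Z,  Ȟ^1(U;F) ≅ Z,  Ȟ^2(U;F) ≅ 0


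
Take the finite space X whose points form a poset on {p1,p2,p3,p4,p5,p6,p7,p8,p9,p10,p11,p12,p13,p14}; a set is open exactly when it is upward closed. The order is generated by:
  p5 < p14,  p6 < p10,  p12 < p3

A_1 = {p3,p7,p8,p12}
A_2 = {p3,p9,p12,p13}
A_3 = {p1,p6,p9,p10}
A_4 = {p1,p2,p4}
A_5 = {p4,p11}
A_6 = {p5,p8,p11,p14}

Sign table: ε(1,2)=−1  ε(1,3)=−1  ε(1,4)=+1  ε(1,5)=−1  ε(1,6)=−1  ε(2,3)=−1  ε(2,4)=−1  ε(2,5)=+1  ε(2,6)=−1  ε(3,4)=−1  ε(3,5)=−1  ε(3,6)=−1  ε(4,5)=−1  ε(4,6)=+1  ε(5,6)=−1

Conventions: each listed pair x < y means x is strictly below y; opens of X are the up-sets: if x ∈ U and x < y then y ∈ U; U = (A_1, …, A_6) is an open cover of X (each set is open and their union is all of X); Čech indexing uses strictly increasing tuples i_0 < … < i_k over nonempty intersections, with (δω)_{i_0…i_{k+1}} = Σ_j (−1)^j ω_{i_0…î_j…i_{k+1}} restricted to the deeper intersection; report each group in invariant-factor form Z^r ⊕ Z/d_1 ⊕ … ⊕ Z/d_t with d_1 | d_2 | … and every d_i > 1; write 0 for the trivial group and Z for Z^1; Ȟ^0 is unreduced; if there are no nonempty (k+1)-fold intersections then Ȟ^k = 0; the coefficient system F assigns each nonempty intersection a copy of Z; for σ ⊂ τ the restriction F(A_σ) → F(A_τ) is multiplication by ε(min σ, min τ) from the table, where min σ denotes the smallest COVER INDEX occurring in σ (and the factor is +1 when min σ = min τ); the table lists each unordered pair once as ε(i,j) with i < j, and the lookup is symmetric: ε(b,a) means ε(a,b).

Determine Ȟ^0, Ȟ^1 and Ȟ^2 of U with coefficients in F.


Ȟ^0 = Z,  Ȟ^1 = Z,  Ȟ^2 = 0

nerve simplices:
  A12={p3,p12} A16={p8} A23={p9} A34={p1} A45={p4} A56={p11}
C dims 6,6; δ0: rk 5, SNF 1^5
degree 0: 6−5−0 = 1 → Ȟ^0 ≅ Z
degree 1: 6−0−5 = 1 → Ȟ^1 ≅ Z
degree 2: 0−0−0 = 0 → Ȟ^2 ≅ 0


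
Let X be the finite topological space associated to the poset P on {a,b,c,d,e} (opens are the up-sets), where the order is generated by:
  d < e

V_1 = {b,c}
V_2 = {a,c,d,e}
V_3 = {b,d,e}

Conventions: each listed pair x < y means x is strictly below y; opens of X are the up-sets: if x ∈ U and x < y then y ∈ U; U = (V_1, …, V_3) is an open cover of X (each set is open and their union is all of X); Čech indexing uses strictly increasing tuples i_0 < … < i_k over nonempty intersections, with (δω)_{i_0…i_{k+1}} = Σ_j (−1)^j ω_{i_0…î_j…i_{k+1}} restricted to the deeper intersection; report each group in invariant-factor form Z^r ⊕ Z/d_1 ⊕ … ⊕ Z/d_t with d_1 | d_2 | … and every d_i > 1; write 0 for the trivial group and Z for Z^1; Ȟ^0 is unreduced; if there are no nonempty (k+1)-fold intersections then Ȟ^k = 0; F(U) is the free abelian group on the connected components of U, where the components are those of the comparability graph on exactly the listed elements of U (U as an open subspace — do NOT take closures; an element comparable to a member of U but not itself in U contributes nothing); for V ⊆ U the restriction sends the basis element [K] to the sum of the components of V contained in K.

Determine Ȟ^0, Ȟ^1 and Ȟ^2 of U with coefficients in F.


nonempty intersections:
  V12={c} V13={b} V23={d,e}
components per intersection:
  V1: {b} {c}
  V2: {a} {c} {d,e}
  V3: {b} {d,e}
  V12: {c}
  V13: {b}
  V23: {d,e}
C dims 7,3; δ0: rk 3, SNF 1^3
Ȟ^0: (7−3)−0=4 ⇒ Z^4
Ȟ^1: (3−0)−3=0 ⇒ 0
Ȟ^2: (0−0)−0=0 ⇒ 0

Ȟ^0 ≅ Z^4, Ȟ^1 ≅ 0, Ȟ^2 ≅ 0


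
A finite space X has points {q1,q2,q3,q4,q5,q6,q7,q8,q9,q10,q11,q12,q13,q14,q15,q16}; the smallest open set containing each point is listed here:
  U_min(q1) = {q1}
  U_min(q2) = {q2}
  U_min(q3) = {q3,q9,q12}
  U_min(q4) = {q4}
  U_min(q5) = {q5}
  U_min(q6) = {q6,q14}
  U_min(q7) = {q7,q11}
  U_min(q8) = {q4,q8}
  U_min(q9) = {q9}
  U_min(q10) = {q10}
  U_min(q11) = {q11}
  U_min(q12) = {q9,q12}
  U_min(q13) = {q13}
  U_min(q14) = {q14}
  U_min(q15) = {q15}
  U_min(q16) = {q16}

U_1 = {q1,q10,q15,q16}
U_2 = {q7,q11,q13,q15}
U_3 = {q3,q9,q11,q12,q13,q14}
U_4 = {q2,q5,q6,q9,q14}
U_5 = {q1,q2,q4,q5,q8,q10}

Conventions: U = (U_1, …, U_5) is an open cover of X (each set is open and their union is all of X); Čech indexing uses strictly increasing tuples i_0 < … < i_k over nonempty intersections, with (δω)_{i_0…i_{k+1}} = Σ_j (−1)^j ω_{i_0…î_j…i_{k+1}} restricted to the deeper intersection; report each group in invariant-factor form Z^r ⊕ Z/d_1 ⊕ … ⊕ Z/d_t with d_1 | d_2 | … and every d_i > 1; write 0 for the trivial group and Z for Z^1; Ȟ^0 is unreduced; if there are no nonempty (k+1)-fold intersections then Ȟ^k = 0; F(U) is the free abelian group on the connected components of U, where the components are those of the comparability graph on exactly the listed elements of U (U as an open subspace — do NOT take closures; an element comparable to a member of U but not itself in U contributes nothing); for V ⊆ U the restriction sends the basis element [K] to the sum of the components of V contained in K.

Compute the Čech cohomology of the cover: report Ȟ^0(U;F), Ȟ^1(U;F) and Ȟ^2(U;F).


Ȟ^0 = Z^11, Ȟ^1 = 0 and Ȟ^2 = 0

nerve of the cover:
  U12={q15} U15={q1,q10} U23={q11,q13} U34={q9,q14} U45={q2,q5}
components per intersection:
  U1: {q1} {q10} {q15} {q16}
  U2: {q7,q11} {q13} {q15}
  U3: {q3,q9,q12} {q11} {q13} {q14}
  U4: {q2} {q5} {q6,q14} {q9}
  U5: {q1} {q2} {q4,q8} {q5} {q10}
  U12: {q15}
  U15: {q1} {q10}
  U23: {q11} {q13}
  U34: {q9} {q14}
  U45: {q2} {q5}
C dims 20,9; δ0: rk 9, SNF 1^9
Ȟ^0 = (20 − 9) − 0 = 11, so Ȟ^0 ≅ Z^11
Ȟ^1 = (9 − 0) − 9 = 0, so Ȟ^1 ≅ 0
Ȟ^2 = (0 − 0) − 0 = 0, so Ȟ^2 ≅ 0


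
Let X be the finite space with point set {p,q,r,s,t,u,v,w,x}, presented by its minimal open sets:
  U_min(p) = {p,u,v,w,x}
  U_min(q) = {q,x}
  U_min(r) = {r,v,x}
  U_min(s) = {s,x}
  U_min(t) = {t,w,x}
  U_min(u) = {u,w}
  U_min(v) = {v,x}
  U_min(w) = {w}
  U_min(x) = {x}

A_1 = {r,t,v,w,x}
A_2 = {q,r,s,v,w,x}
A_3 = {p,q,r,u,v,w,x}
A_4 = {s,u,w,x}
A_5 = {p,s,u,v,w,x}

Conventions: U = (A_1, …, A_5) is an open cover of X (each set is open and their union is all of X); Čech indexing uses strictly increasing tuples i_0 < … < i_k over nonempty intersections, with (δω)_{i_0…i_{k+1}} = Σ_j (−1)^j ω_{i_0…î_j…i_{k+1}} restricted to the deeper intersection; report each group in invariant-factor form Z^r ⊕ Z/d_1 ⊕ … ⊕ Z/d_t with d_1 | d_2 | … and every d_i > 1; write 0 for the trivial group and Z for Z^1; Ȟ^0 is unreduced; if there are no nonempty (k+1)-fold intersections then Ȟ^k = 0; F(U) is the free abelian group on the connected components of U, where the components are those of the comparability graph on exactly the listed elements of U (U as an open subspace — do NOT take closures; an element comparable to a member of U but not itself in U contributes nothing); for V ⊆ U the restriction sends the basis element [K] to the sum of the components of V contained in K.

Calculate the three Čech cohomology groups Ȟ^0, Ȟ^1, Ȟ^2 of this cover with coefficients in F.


Ȟ^0 ≅ Z, Ȟ^1 ≅ Z, Ȟ^2 ≅ 0

nonempty overlaps:
  A12={r,v,w,x} A13={r,v,w,x} A14={w,x} A15={v,w,x} A23={q,r,v,w,x} A24={s,w,x} A25={s,v,w,x} A34={u,w,x} A35={p,u,v,w,x} A45={s,u,w,x}
  A123={r,v,w,x} A124={w,x} A125={v,w,x} A134={w,x} A135={v,w,x} A145={w,x} A234={w,x} A235={v,w,x} A245={s,w,x} A345={u,w,x}
  A1234={w,x} A1235={v,w,x} A1245={w,x} A1345={w,x} A2345={w,x}
  A12345={w,x}
components per intersection:
  A1: {r,t,v,w,x}
  A2: {q,r,s,v,x} {w}
  A3: {p,q,r,u,v,w,x}
  A4: {s,x} {u,w}
  A5: {p,s,u,v,w,x}
  A12: {r,v,x} {w}
  A13: {r,v,x} {w}
  A14: {w} {x}
  A15: {v,x} {w}
  A23: {q,r,v,x} {w}
  A24: {s,x} {w}
  A25: {s,v,x} {w}
  A34: {u,w} {x}
  A35: {p,u,v,w,x}
  A45: {s,x} {u,w}
  A123: {r,v,x} {w}
  A124: {w} {x}
  A125: {v,x} {w}
  A134: {w} {x}
  A135: {v,x} {w}
  A145: {w} {x}
  A234: {w} {x}
  A235: {v,x} {w}
  A245: {s,x} {w}
  A345: {u,w} {x}
  A1234: {w} {x}
  A1235: {v,x} {w}
  A1245: {w} {x}
  A1345: {w} {x}
  A2345: {w} {x}
  A12345: {w} {x}
C dims 7,19,20,10; δ0: rk 6, SNF 1^6; δ1: rk 12, SNF 1^12; δ2: rk 8, SNF 1^8
degree 0: 7−6−0 = 1 → Ȟ^0 ≅ Z
degree 1: 19−12−6 = 1 → Ȟ^1 ≅ Z
degree 2: 20−8−12 = 0 → Ȟ^2 ≅ 0


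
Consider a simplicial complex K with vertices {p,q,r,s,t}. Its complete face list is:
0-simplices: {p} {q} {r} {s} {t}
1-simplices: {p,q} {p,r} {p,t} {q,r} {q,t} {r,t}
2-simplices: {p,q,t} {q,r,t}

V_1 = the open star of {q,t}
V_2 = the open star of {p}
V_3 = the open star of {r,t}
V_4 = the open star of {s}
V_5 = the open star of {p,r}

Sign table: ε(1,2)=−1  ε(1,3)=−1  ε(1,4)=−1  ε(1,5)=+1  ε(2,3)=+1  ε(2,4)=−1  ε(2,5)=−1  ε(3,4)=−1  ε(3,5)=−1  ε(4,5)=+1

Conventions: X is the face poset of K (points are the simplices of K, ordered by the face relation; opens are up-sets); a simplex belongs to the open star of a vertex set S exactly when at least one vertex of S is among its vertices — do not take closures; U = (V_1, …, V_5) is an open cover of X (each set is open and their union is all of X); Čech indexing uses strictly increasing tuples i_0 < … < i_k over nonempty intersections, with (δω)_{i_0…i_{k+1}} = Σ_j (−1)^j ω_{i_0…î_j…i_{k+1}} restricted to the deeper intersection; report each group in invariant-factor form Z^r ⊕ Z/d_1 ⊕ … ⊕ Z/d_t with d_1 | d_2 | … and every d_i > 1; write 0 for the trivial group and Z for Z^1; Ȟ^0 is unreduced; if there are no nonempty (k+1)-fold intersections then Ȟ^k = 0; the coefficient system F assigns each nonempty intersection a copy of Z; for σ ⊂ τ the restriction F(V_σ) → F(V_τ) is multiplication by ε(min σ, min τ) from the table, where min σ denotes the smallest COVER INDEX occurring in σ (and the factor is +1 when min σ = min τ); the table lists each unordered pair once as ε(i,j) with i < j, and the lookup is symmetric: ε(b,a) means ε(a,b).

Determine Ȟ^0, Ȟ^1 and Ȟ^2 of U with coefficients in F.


Ȟ^0(U;F) ≅ Z^2; Ȟ^1(U;F) ≅ 0; Ȟ^2(U;F) ≅ 0

nerve simplices:
  V1={{q},{t},{p,q},{p,t},{q,r},{q,t},{r,t},{p,q,t},{q,r,t}} V2={{p},{p,q},{p,r},{p,t},{p,q,t}} V3={{r},{t},{p,r},{p,t},{q,r},{q,t},{r,t},{p,q,t},{q,r,t}} V4={{s}} V5={{p},{r},{p,q},{p,r},{p,t},{q,r},{r,t},{p,q,t},{q,r,t}}
  V12={{p,q},{p,t},{p,q,t}} V13={{t},{p,t},{q,r},{q,t},{r,t},{p,q,t},{q,r,t}} V15={{p,q},{p,t},{q,r},{r,t},{p,q,t},{q,r,t}} V23={{p,r},{p,t},{p,q,t}} V25={{p},{p,q},{p,r},{p,t},{p,q,t}} V35={{r},{p,r},{p,t},{q,r},{r,t},{p,q,t},{q,r,t}}
  V123={{p,t},{p,q,t}} V125={{p,q},{p,t},{p,q,t}} V135={{p,t},{q,r},{r,t},{p,q,t},{q,r,t}} V235={{p,r},{p,t},{p,q,t}}
  V1235={{p,t},{p,q,t}}
C dims 5,6,4,1; δ0: rk 3, SNF 1^3; δ1: rk 3, SNF 1^3; δ2: rk 1, SNF 1^1
degree 0: 5−3−0 = 2 → Ȟ^0 ≅ Z^2
degree 1: 6−3−3 = 0 → Ȟ^1 ≅ 0
degree 2: 4−1−3 = 0 → Ȟ^2 ≅ 0


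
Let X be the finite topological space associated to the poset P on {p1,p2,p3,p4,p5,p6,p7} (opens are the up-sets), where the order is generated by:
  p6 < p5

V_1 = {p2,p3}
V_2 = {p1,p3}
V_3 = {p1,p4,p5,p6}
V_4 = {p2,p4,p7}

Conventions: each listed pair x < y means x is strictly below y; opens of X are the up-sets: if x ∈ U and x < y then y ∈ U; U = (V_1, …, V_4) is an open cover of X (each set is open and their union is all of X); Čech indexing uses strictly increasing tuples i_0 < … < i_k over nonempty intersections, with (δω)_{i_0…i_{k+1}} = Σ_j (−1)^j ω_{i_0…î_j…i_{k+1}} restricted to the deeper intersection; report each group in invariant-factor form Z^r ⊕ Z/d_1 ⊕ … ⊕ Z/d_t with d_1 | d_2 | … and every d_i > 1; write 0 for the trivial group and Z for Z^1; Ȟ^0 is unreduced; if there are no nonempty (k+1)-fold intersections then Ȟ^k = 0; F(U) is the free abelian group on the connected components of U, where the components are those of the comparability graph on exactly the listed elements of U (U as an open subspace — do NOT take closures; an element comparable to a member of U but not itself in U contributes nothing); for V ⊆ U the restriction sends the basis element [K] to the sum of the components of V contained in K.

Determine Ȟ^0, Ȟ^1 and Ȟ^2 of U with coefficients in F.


nerve of the cover:
  V12={p3} V14={p2} V23={p1} V34={p4}
components per intersection:
  V1: {p2} {p3}
  V2: {p1} {p3}
  V3: {p1} {p4} {p5,p6}
  V4: {p2} {p4} {p7}
  V12: {p3}
  V14: {p2}
  V23: {p1}
  V34: {p4}
C dims 10,4; δ0: rk 4, SNF 1^4
Ȟ^0 = (10 − 4) − 0 = 6, so Ȟ^0 ≅ Z^6
Ȟ^1 = (4 − 0) − 4 = 0, so Ȟ^1 ≅ 0
Ȟ^2 = (0 − 0) − 0 = 0, so Ȟ^2 ≅ 0

Ȟ^0 = Z^6, Ȟ^1 = 0 and Ȟ^2 = 0


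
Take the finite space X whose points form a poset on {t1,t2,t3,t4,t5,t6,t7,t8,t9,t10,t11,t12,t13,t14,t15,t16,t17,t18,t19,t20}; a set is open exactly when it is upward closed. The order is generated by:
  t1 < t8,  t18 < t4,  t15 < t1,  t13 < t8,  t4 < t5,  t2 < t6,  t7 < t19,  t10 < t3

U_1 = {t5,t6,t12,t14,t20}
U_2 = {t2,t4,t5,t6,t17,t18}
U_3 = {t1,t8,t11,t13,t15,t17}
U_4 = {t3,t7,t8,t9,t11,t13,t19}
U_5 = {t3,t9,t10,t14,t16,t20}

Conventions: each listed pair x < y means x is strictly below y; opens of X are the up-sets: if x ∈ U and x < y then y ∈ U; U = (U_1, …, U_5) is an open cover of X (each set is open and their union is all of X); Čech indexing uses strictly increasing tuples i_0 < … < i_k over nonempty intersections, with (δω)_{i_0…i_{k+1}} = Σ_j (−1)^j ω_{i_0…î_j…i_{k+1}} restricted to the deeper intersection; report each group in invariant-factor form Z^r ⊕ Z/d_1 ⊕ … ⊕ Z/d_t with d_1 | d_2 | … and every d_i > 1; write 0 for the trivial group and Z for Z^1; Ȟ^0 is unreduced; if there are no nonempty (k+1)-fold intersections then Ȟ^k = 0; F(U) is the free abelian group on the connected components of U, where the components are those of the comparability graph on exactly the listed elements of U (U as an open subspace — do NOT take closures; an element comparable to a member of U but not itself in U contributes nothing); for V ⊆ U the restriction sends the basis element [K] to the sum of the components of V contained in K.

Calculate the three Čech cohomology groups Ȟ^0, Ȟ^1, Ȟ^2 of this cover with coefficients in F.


intersection data:
  U12={t5,t6} U15={t14,t20} U23={t17} U34={t8,t11,t13} U45={t3,t9}
components per intersection:
  U1: {t5} {t6} {t12} {t14} {t20}
  U2: {t2,t6} {t4,t5,t18} {t17}
  U3: {t1,t8,t13,t15} {t11} {t17}
  U4: {t3} {t7,t19} {t8,t13} {t9} {t11}
  U5: {t3,t10} {t9} {t14} {t16} {t20}
  U12: {t5} {t6}
  U15: {t14} {t20}
  U23: {t17}
  U34: {t8,t13} {t11}
  U45: {t3} {t9}
C dims 21,9; δ0: rk 9, SNF 1^9
Ȟ^0 = (21 − 9) − 0 = 12, so Ȟ^0 ≅ Z^12
Ȟ^1 = (9 − 0) − 9 = 0, so Ȟ^1 ≅ 0
Ȟ^2 = (0 − 0) − 0 = 0, so Ȟ^2 ≅ 0

Ȟ^0 ≅ Z^12,  Ȟ^1 ≅ 0,  Ȟ^2 ≅ 0


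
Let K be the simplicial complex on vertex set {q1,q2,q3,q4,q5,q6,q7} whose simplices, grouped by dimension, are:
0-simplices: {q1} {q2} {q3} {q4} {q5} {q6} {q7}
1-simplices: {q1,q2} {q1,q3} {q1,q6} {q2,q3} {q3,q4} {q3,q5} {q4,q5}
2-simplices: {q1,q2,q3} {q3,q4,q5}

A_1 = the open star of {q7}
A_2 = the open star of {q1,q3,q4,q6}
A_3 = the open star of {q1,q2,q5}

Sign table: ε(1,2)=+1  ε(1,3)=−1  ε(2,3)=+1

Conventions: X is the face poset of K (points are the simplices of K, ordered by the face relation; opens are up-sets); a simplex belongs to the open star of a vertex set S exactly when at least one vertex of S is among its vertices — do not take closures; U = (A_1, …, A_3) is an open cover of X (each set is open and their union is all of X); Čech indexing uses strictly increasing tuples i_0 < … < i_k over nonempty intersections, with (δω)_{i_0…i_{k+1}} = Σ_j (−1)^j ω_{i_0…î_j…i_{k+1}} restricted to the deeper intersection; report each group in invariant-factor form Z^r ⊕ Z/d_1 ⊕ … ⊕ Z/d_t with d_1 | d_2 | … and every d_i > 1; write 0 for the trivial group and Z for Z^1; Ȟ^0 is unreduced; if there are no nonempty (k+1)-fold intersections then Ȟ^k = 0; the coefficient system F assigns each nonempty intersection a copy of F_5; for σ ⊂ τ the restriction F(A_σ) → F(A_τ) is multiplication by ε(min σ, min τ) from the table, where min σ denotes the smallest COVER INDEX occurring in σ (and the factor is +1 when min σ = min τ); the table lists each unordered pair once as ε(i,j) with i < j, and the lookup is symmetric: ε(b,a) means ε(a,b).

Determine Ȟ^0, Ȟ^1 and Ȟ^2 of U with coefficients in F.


Ȟ^0 ≅ Z/5 ⊕ Z/5,  Ȟ^1 ≅ 0,  Ȟ^2 ≅ 0

nonempty overlaps:
  A1={{q7}} A2={{q1},{q3},{q4},{q6},{q1,q2},{q1,q3},{q1,q6},{q2,q3},{q3,q4},{q3,q5},{q4,q5},{q1,q2,q3},{q3,q4,q5}} A3={{q1},{q2},{q5},{q1,q2},{q1,q3},{q1,q6},{q2,q3},{q3,q5},{q4,q5},{q1,q2,q3},{q3,q4,q5}}
  A23={{q1},{q1,q2},{q1,q3},{q1,q6},{q2,q3},{q3,q5},{q4,q5},{q1,q2,q3},{q3,q4,q5}}
C dims 3,1; δ0: rk_F5 1
degree 0: 3−1−0 = 2 → Ȟ^0 ≅ Z/5 ⊕ Z/5
degree 1: 1−0−1 = 0 → Ȟ^1 ≅ 0
degree 2: 0−0−0 = 0 → Ȟ^2 ≅ 0


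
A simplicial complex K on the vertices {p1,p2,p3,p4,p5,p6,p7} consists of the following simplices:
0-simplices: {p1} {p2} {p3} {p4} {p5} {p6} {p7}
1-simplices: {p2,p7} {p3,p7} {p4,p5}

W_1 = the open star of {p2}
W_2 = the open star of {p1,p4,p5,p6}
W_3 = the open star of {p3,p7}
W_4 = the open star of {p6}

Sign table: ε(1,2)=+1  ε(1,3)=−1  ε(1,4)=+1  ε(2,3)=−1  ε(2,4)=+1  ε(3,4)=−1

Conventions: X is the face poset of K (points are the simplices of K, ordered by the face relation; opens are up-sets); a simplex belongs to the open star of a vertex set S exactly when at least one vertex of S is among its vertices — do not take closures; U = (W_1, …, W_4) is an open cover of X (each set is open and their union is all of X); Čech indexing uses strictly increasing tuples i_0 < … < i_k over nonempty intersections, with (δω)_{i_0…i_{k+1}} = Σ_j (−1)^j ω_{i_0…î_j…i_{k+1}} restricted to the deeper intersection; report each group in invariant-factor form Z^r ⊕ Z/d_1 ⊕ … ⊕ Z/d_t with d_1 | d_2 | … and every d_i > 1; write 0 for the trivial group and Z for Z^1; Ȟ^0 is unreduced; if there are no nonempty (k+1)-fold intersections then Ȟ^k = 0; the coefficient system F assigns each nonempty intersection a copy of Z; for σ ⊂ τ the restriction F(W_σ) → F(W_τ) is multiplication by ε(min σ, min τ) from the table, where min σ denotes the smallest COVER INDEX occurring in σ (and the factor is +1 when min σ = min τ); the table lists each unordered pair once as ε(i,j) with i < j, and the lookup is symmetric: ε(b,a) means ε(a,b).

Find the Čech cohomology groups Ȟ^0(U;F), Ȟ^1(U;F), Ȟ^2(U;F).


nerve simplices:
  W1={{p2},{p2,p7}} W2={{p1},{p4},{p5},{p6},{p4,p5}} W3={{p3},{p7},{p2,p7},{p3,p7}} W4={{p6}}
  W13={{p2,p7}} W24={{p6}}
C dims 4,2; δ0: rk 2, SNF 1^2
degree 0: 4−2−0 = 2 → Ȟ^0 ≅ Z^2
degree 1: 2−0−2 = 0 → Ȟ^1 ≅ 0
degree 2: 0−0−0 = 0 → Ȟ^2 ≅ 0

Ȟ^0 ≅ Z^2, Ȟ^1 ≅ 0, Ȟ^2 ≅ 0


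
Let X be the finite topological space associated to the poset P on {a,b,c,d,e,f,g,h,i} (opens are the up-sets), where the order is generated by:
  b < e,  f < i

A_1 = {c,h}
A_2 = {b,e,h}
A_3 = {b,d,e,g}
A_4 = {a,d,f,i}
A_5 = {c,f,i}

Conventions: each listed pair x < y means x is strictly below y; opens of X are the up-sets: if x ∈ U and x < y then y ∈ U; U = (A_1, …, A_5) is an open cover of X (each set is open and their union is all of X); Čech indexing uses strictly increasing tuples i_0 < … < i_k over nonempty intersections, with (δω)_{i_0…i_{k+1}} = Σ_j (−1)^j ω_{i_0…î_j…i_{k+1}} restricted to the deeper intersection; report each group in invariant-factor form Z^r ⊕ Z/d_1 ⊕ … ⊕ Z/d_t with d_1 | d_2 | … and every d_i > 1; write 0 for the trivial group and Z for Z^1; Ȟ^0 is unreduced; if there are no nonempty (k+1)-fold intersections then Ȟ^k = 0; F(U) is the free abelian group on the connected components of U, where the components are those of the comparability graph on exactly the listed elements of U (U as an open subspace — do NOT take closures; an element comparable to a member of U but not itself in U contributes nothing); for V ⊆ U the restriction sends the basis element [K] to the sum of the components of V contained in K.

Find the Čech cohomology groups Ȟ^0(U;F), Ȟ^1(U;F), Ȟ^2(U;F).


nerve of the cover:
  A12={h} A15={c} A23={b,e} A34={d} A45={f,i}
components per intersection:
  A1: {c} {h}
  A2: {b,e} {h}
  A3: {b,e} {d} {g}
  A4: {a} {d} {f,i}
  A5: {c} {f,i}
  A12: {h}
  A15: {c}
  A23: {b,e}
  A34: {d}
  A45: {f,i}
C dims 12,5; δ0: rk 5, SNF 1^5
Ȟ^0 = (12 − 5) − 0 = 7, so Ȟ^0 ≅ Z^7
Ȟ^1 = (5 − 0) − 5 = 0, so Ȟ^1 ≅ 0
Ȟ^2 = (0 − 0) − 0 = 0, so Ȟ^2 ≅ 0

Ȟ^0 = Z^7, Ȟ^1 = 0 and Ȟ^2 = 0


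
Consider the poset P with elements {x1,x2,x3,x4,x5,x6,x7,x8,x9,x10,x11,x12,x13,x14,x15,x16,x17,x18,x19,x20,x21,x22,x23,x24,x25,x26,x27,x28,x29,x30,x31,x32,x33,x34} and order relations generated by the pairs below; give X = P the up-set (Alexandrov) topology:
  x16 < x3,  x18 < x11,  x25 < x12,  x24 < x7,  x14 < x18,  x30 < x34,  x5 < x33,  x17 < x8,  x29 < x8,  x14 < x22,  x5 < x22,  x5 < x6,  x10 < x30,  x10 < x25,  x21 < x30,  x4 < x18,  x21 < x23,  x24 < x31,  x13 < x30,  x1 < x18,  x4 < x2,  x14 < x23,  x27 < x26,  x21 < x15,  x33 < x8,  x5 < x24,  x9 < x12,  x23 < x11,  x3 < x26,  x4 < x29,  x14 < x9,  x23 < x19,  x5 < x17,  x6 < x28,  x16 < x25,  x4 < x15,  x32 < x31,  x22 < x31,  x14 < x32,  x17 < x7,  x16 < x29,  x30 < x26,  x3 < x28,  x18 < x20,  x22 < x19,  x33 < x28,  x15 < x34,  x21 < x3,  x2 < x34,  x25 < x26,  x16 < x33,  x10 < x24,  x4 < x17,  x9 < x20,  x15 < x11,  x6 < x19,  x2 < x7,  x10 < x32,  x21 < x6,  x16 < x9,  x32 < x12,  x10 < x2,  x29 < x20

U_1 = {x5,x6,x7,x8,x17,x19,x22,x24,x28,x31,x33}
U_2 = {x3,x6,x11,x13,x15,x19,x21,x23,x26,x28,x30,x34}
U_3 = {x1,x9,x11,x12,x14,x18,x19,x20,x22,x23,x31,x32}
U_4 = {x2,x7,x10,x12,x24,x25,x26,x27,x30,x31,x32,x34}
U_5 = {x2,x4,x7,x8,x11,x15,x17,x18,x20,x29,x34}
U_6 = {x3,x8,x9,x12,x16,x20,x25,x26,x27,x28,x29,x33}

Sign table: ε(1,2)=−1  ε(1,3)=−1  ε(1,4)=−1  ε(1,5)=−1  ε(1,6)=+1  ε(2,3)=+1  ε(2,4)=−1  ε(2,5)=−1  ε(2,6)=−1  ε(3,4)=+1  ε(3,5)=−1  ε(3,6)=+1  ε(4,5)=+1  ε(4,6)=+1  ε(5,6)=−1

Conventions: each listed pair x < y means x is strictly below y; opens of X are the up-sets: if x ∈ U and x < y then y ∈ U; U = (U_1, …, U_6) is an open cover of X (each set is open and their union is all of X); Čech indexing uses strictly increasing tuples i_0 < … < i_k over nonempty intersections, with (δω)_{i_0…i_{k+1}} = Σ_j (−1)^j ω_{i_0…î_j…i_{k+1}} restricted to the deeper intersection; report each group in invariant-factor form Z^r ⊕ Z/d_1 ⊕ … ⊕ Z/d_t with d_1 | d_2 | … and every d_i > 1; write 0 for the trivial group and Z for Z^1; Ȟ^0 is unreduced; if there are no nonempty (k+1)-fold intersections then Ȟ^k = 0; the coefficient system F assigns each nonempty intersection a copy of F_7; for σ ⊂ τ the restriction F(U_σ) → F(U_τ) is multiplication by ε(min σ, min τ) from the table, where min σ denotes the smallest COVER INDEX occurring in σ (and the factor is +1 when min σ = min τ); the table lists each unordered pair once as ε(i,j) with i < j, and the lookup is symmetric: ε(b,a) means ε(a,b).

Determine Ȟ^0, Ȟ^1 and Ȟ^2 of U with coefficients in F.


Ȟ^0(U;F) ≅ 0, Ȟ^1(U;F) ≅ 0, Ȟ^2(U;F) ≅ Z/7

intersection data:
  U12={x6,x19,x28} U13={x19,x22,x31} U14={x7,x24,x31} U15={x7,x8,x17} U16={x8,x28,x33} U23={x11,x19,x23} U24={x26,x30,x34} U25={x11,x15,x34} U26={x3,x26,x28} U34={x12,x31,x32} U35={x11,x18,x20} U36={x9,x12,x20} U45={x2,x7,x34} U46={x12,x25,x26,x27} U56={x8,x20,x29}
  U123={x19} U126={x28} U134={x31} U145={x7} U156={x8} U235={x11} U245={x34} U246={x26} U346={x12} U356={x20}
C dims 6,15,10; δ0: rk_F7 6; δ1: rk_F7 9
Ȟ^0 = (6 − 6) − 0 = 0, so Ȟ^0 ≅ 0
Ȟ^1 = (15 − 9) − 6 = 0, so Ȟ^1 ≅ 0
Ȟ^2 = (10 − 0) − 9 = 1, so Ȟ^2 ≅ Z/7


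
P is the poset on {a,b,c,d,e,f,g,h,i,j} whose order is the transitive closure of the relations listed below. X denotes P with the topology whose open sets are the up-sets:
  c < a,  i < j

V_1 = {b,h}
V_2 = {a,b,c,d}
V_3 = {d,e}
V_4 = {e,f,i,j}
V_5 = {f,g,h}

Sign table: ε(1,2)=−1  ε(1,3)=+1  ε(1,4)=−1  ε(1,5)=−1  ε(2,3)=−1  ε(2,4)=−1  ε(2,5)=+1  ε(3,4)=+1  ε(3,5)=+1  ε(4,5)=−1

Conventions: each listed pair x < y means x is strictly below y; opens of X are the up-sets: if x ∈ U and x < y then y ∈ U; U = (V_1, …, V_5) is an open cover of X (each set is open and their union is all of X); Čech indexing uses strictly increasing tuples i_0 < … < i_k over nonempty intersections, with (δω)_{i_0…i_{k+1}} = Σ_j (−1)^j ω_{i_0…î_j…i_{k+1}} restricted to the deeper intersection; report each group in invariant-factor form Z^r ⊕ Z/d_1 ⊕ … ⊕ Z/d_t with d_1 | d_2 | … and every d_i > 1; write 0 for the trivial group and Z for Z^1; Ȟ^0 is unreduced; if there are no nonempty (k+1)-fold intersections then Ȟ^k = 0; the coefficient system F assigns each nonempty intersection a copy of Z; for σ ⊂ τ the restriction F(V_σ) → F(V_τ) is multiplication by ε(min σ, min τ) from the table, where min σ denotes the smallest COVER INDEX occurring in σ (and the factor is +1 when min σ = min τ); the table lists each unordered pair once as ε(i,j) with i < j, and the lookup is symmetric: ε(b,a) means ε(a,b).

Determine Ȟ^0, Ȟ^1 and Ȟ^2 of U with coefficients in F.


Ȟ^0 = Z, Ȟ^1 = Z, Ȟ^2 = 0

cover nerve:
  V12={b} V15={h} V23={d} V34={e} V45={f}
C dims 5,5; δ0: rk 4, SNF 1^4
Ȟ^0: (5−4)−0=1 ⇒ Z
Ȟ^1: (5−0)−4=1 ⇒ Z
Ȟ^2: (0−0)−0=0 ⇒ 0


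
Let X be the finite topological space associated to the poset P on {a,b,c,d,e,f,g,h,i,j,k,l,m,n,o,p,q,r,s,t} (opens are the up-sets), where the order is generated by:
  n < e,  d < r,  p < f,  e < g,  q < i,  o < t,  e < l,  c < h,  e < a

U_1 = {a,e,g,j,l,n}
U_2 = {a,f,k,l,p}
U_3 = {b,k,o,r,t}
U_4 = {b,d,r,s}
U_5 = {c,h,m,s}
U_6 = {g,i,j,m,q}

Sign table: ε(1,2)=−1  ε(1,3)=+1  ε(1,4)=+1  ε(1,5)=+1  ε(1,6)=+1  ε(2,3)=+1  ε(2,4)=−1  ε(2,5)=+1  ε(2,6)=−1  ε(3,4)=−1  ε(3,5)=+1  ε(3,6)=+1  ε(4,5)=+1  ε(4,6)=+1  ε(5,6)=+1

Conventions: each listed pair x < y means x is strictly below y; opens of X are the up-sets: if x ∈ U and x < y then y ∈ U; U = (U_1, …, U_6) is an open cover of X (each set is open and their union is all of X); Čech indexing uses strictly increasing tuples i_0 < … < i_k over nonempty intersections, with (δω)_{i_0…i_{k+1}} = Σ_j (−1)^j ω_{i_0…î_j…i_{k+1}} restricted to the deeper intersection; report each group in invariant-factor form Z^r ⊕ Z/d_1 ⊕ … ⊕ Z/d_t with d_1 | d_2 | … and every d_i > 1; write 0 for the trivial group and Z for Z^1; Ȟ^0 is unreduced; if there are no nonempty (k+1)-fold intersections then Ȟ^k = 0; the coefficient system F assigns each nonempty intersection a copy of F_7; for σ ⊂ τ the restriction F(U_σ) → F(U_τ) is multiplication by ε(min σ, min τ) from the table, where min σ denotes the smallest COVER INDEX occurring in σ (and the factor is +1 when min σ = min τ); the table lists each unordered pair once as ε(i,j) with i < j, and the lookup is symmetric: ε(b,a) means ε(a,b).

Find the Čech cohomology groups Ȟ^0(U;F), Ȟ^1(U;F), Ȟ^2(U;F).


Ȟ^0(U;F) ≅ Z/7,  Ȟ^1(U;F) ≅ Z/7,  Ȟ^2(U;F) ≅ 0

cover nerve:
  U12={a,l} U16={g,j} U23={k} U34={b,r} U45={s} U56={m}
C dims 6,6; δ0: rk_F7 5
Ȟ^0: (6−5)−0=1 ⇒ Z/7
Ȟ^1: (6−0)−5=1 ⇒ Z/7
Ȟ^2: (0−0)−0=0 ⇒ 0
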